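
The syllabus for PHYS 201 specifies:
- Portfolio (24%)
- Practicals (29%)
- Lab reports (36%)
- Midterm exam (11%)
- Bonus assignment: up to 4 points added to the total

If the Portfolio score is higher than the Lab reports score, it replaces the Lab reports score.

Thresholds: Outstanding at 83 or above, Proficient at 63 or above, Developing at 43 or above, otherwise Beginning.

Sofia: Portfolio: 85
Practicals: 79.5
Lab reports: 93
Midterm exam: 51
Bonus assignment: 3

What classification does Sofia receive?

Portfolio (85) ≤ Lab reports (93), so Lab reports stays at 93.
Weighted total:
  Portfolio 85 × 0.24 = 20.4
  Practicals 79.5 × 0.29 = 23.055
  Lab reports 93 × 0.36 = 33.48
  Midterm exam 51 × 0.11 = 5.61
Sum = 82.545
Bonus assignment: 82.545 + 3 = 85.545
85.545 ≥ 83 → Outstanding

Outstanding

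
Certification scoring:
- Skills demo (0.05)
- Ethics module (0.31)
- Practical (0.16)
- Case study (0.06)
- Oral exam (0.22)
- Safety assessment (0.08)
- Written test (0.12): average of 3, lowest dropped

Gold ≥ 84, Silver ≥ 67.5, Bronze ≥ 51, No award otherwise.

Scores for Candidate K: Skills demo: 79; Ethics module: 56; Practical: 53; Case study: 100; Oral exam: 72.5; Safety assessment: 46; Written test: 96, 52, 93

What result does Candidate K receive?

Bronze

Written test: drop 52 → average of remaining 2 = 189/2 = 94.5
Weighted total:
  Skills demo 79 × 0.05 = 3.95
  Ethics module 56 × 0.31 = 17.36
  Practical 53 × 0.16 = 8.48
  Case study 100 × 0.06 = 6
  Oral exam 72.5 × 0.22 = 15.95
  Safety assessment 46 × 0.08 = 3.68
  Written test 94.5 × 0.12 = 11.34
Sum = 66.76
66.76 is ≥ 51 and < 67.5 → Bronze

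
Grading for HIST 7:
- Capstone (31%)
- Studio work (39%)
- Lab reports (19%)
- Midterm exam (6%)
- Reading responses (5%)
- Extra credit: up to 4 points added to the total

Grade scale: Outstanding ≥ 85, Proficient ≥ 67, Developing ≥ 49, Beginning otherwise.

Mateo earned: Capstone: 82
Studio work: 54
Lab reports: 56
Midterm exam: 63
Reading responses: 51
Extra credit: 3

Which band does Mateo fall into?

Developing

Weighted total:
  Capstone 82 × 0.31 = 25.42
  Studio work 54 × 0.39 = 21.06
  Lab reports 56 × 0.19 = 10.64
  Midterm exam 63 × 0.06 = 3.78
  Reading responses 51 × 0.05 = 2.55
Sum = 63.45
Extra credit: 63.45 + 3 = 66.45
66.45 is ≥ 49 and < 67 → Developing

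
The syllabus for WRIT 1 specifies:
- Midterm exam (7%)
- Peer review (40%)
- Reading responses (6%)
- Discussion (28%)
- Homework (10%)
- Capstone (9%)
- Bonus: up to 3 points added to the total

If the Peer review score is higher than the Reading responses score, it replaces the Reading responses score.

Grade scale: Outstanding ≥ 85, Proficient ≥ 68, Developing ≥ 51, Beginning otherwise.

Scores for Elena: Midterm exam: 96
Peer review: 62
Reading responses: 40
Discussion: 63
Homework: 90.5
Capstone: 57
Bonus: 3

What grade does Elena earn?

Peer review (62) > Reading responses (40), so Reading responses counts as 62.
Weighted total:
  Midterm exam 96 × 0.07 = 6.72
  Peer review 62 × 0.4 = 24.8
  Reading responses 62 × 0.06 = 3.72
  Discussion 63 × 0.28 = 17.64
  Homework 90.5 × 0.1 = 9.05
  Capstone 57 × 0.09 = 5.13
Sum = 67.06
Bonus: 67.06 + 3 = 70.06
70.06 is ≥ 68 and < 85 → Proficient

Proficient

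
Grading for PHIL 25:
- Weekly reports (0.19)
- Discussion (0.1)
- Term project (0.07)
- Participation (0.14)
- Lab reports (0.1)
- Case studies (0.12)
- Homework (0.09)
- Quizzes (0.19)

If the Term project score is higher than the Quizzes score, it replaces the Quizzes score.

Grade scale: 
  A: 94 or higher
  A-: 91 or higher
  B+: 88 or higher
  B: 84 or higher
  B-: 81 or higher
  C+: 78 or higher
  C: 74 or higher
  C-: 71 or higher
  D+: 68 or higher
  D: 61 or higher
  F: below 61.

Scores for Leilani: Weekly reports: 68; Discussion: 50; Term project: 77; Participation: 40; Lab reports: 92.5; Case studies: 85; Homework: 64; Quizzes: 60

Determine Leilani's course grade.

D+

Term project (77) > Quizzes (60), so Quizzes counts as 77.
Weighted total:
  Weekly reports 68 × 0.19 = 12.92
  Discussion 50 × 0.1 = 5
  Term project 77 × 0.07 = 5.39
  Participation 40 × 0.14 = 5.6
  Lab reports 92.5 × 0.1 = 9.25
  Case studies 85 × 0.12 = 10.2
  Homework 64 × 0.09 = 5.76
  Quizzes 77 × 0.19 = 14.63
Sum = 68.75
68.75 is ≥ 68 and < 71 → D+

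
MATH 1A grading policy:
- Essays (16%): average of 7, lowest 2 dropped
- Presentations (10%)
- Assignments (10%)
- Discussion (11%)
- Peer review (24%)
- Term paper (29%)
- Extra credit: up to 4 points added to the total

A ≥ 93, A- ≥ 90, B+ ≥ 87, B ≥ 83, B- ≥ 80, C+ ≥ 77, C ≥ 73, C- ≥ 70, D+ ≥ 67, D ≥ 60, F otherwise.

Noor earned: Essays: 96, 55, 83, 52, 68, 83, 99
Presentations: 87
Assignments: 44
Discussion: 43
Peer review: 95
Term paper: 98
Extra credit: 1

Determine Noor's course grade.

Essays: drop 52, 55 → average of remaining 5 = 429/5 = 85.8
Weighted total:
  Essays 85.8 × 0.16 = 13.728
  Presentations 87 × 0.1 = 8.7
  Assignments 44 × 0.1 = 4.4
  Discussion 43 × 0.11 = 4.73
  Peer review 95 × 0.24 = 22.8
  Term paper 98 × 0.29 = 28.42
Sum = 82.778
Extra credit: 82.778 + 1 = 83.778
83.778 is ≥ 83 and < 87 → B

B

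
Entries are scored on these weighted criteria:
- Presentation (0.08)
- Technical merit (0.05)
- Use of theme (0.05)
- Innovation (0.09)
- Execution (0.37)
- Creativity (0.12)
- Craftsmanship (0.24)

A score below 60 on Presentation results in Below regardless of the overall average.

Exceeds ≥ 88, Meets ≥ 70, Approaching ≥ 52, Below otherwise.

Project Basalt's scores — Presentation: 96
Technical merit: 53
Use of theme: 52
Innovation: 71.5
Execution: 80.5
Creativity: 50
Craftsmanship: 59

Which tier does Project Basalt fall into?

Presentation score 96 ≥ 60: minimum met.
Weighted total:
  Presentation 96 × 0.08 = 7.68
  Technical merit 53 × 0.05 = 2.65
  Use of theme 52 × 0.05 = 2.6
  Innovation 71.5 × 0.09 = 6.435
  Execution 80.5 × 0.37 = 29.785
  Creativity 50 × 0.12 = 6
  Craftsmanship 59 × 0.24 = 14.16
Sum = 69.31
69.31 is ≥ 52 and < 70 → Approaching

Approaching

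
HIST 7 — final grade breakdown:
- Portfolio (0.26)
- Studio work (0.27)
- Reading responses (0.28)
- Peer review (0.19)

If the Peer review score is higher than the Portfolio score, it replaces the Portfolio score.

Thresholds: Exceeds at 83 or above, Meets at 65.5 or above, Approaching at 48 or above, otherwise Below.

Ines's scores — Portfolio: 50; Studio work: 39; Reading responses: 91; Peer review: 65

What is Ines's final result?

Peer review (65) > Portfolio (50), so Portfolio counts as 65.
Weighted total:
  Portfolio 65 × 0.26 = 16.9
  Studio work 39 × 0.27 = 10.53
  Reading responses 91 × 0.28 = 25.48
  Peer review 65 × 0.19 = 12.35
Sum = 65.26
65.26 is ≥ 48 and < 65.5 → Approaching

Approaching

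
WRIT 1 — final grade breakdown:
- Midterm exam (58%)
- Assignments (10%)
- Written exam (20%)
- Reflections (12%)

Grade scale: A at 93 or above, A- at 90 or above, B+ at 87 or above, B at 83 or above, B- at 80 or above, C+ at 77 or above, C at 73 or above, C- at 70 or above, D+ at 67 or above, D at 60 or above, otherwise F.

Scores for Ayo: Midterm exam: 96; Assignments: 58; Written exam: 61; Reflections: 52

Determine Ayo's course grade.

C+

Weighted total:
  Midterm exam 96 × 0.58 = 55.68
  Assignments 58 × 0.1 = 5.8
  Written exam 61 × 0.2 = 12.2
  Reflections 52 × 0.12 = 6.24
Sum = 79.92
79.92 is ≥ 77 and < 80 → C+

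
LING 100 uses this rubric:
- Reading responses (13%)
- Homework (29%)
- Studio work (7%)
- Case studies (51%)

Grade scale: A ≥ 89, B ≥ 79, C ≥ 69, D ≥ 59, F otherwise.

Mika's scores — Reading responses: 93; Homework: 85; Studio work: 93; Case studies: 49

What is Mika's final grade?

D

Weighted total:
  Reading responses 93 × 0.13 = 12.09
  Homework 85 × 0.29 = 24.65
  Studio work 93 × 0.07 = 6.51
  Case studies 49 × 0.51 = 24.99
Sum = 68.24
68.24 is ≥ 59 and < 69 → D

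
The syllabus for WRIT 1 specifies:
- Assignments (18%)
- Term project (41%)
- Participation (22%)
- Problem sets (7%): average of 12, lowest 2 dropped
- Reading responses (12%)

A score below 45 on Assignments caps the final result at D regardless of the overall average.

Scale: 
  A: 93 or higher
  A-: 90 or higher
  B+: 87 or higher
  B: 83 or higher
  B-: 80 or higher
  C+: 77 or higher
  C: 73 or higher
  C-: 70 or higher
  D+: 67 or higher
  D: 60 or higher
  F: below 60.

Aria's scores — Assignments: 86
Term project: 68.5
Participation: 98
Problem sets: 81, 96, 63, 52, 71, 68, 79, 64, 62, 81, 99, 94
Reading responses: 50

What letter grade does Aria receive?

C

Problem sets: drop 52, 62 → average of remaining 10 = 796/10 = 79.6
Assignments score 86 ≥ 45: minimum met.
Weighted total:
  Assignments 86 × 0.18 = 15.48
  Term project 68.5 × 0.41 = 28.085
  Participation 98 × 0.22 = 21.56
  Problem sets 79.6 × 0.07 = 5.572
  Reading responses 50 × 0.12 = 6
Sum = 76.697
76.697 is ≥ 73 and < 77 → C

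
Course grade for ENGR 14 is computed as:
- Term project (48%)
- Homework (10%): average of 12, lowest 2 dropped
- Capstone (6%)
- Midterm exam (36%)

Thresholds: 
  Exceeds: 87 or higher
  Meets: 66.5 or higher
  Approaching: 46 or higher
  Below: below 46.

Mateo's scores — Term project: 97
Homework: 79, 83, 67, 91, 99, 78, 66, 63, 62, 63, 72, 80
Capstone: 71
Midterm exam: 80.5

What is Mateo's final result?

Homework: drop 62, 63 → average of remaining 10 = 778/10 = 77.8
Weighted total:
  Term project 97 × 0.48 = 46.56
  Homework 77.8 × 0.1 = 7.78
  Capstone 71 × 0.06 = 4.26
  Midterm exam 80.5 × 0.36 = 28.98
Sum = 87.58
87.58 ≥ 87 → Exceeds

Exceeds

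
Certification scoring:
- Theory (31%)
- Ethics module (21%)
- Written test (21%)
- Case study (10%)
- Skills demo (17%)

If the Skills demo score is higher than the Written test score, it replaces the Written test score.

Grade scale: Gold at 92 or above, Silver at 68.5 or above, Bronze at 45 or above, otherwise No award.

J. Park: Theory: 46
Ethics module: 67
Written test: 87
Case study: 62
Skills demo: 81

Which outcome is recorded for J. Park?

Bronze

Skills demo (81) ≤ Written test (87), so Written test stays at 87.
Weighted total:
  Theory 46 × 0.31 = 14.26
  Ethics module 67 × 0.21 = 14.07
  Written test 87 × 0.21 = 18.27
  Case study 62 × 0.1 = 6.2
  Skills demo 81 × 0.17 = 13.77
Sum = 66.57
66.57 is ≥ 45 and < 68.5 → Bronze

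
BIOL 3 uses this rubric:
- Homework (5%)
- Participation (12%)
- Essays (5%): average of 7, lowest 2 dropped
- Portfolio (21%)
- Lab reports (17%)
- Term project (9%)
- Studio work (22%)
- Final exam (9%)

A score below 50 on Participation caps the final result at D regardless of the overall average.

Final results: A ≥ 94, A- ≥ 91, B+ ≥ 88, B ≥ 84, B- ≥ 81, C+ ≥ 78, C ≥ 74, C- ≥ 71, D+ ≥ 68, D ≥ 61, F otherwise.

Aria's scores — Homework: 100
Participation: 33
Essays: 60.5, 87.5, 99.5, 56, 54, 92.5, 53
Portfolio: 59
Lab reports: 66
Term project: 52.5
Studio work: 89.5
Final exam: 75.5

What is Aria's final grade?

Essays: drop 53, 54 → average of remaining 5 = 396/5 = 79.2
Participation score 33 < 50: minimum not met.
Weighted total:
  Homework 100 × 0.05 = 5
  Participation 33 × 0.12 = 3.96
  Essays 79.2 × 0.05 = 3.96
  Portfolio 59 × 0.21 = 12.39
  Lab reports 66 × 0.17 = 11.22
  Term project 52.5 × 0.09 = 4.725
  Studio work 89.5 × 0.22 = 19.69
  Final exam 75.5 × 0.09 = 6.795
Sum = 67.74
67.74 would be D; cap at D applies → D.

D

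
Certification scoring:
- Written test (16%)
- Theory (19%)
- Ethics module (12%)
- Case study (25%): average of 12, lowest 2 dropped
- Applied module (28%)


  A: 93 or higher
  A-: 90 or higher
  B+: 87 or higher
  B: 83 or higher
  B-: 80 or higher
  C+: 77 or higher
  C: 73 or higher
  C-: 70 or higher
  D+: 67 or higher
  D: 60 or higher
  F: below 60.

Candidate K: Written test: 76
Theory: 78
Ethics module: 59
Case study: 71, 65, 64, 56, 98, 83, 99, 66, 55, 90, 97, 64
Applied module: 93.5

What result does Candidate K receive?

Case study: drop 55, 56 → average of remaining 10 = 797/10 = 79.7
Weighted total:
  Written test 76 × 0.16 = 12.16
  Theory 78 × 0.19 = 14.82
  Ethics module 59 × 0.12 = 7.08
  Case study 79.7 × 0.25 = 19.925
  Applied module 93.5 × 0.28 = 26.18
Sum = 80.165
80.165 is ≥ 80 and < 83 → B-

B-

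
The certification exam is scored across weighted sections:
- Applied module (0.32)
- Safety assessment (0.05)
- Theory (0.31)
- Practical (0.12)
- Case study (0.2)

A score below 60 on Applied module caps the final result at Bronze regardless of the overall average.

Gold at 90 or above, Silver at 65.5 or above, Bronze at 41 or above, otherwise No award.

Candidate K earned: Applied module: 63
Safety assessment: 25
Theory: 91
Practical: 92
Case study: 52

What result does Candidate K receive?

Applied module score 63 ≥ 60: minimum met.
Weighted total:
  Applied module 63 × 0.32 = 20.16
  Safety assessment 25 × 0.05 = 1.25
  Theory 91 × 0.31 = 28.21
  Practical 92 × 0.12 = 11.04
  Case study 52 × 0.2 = 10.4
Sum = 71.06
71.06 is ≥ 65.5 and < 90 → Silver

Silver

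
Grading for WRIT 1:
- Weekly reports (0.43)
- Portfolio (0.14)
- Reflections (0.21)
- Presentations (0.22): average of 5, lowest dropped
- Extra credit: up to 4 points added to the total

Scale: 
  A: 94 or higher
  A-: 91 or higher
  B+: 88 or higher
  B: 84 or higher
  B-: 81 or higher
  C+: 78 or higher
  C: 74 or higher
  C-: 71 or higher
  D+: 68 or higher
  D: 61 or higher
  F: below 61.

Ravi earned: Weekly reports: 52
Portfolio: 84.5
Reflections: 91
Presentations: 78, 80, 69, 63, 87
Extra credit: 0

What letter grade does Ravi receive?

Presentations: drop 63 → average of remaining 4 = 314/4 = 78.5
Weighted total:
  Weekly reports 52 × 0.43 = 22.36
  Portfolio 84.5 × 0.14 = 11.83
  Reflections 91 × 0.21 = 19.11
  Presentations 78.5 × 0.22 = 17.27
Sum = 70.57
Extra credit: 70.57 + 0 = 70.57
70.57 is ≥ 68 and < 71 → D+

D+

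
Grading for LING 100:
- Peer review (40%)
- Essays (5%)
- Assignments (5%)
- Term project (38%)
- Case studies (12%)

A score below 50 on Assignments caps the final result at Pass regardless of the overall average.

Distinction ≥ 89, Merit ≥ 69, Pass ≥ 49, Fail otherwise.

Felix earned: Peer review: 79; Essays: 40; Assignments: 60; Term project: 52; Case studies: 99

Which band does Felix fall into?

Assignments score 60 ≥ 50: minimum met.
Weighted total:
  Peer review 79 × 0.4 = 31.6
  Essays 40 × 0.05 = 2
  Assignments 60 × 0.05 = 3
  Term project 52 × 0.38 = 19.76
  Case studies 99 × 0.12 = 11.88
Sum = 68.24
68.24 is ≥ 49 and < 69 → Pass

Pass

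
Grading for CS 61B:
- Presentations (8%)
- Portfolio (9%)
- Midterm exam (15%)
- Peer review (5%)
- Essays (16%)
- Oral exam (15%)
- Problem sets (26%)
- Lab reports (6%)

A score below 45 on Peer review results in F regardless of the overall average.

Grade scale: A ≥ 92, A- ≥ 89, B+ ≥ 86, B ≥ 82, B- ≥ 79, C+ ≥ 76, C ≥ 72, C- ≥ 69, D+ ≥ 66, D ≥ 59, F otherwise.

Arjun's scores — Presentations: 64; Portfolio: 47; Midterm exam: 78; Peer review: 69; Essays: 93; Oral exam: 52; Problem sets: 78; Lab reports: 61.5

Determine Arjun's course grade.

Peer review score 69 ≥ 45: minimum met.
Weighted total:
  Presentations 64 × 0.08 = 5.12
  Portfolio 47 × 0.09 = 4.23
  Midterm exam 78 × 0.15 = 11.7
  Peer review 69 × 0.05 = 3.45
  Essays 93 × 0.16 = 14.88
  Oral exam 52 × 0.15 = 7.8
  Problem sets 78 × 0.26 = 20.28
  Lab reports 61.5 × 0.06 = 3.69
Sum = 71.15
71.15 is ≥ 69 and < 72 → C-

C-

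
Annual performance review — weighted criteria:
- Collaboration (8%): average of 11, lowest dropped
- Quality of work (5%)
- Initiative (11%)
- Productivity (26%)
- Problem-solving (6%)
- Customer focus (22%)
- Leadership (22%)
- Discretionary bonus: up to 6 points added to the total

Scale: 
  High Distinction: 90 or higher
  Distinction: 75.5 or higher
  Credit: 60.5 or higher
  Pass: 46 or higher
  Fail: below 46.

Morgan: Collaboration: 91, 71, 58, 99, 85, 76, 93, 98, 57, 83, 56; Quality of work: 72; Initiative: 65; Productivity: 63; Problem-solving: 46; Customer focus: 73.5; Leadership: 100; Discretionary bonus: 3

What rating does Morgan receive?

Collaboration: drop 56 → average of remaining 10 = 811/10 = 81.1
Weighted total:
  Collaboration 81.1 × 0.08 = 6.488
  Quality of work 72 × 0.05 = 3.6
  Initiative 65 × 0.11 = 7.15
  Productivity 63 × 0.26 = 16.38
  Problem-solving 46 × 0.06 = 2.76
  Customer focus 73.5 × 0.22 = 16.17
  Leadership 100 × 0.22 = 22
Sum = 74.548
Discretionary bonus: 74.548 + 3 = 77.548
77.548 is ≥ 75.5 and < 90 → Distinction

Distinction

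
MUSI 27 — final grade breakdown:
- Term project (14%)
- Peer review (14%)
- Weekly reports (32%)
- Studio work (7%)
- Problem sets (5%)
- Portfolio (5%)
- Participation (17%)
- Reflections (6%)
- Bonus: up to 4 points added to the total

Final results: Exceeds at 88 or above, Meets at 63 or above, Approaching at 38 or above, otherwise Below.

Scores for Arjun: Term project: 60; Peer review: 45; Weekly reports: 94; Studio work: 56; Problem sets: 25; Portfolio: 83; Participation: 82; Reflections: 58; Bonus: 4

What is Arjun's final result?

Meets

Weighted total:
  Term project 60 × 0.14 = 8.4
  Peer review 45 × 0.14 = 6.3
  Weekly reports 94 × 0.32 = 30.08
  Studio work 56 × 0.07 = 3.92
  Problem sets 25 × 0.05 = 1.25
  Portfolio 83 × 0.05 = 4.15
  Participation 82 × 0.17 = 13.94
  Reflections 58 × 0.06 = 3.48
Sum = 71.52
Bonus: 71.52 + 4 = 75.52
75.52 is ≥ 63 and < 88 → Meets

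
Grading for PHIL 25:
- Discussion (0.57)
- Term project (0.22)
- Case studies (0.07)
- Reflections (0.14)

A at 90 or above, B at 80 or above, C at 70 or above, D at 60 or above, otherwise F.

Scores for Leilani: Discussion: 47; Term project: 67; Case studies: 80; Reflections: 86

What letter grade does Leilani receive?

F

Weighted total:
  Discussion 47 × 0.57 = 26.79
  Term project 67 × 0.22 = 14.74
  Case studies 80 × 0.07 = 5.6
  Reflections 86 × 0.14 = 12.04
Sum = 59.17
59.17 < 60 → F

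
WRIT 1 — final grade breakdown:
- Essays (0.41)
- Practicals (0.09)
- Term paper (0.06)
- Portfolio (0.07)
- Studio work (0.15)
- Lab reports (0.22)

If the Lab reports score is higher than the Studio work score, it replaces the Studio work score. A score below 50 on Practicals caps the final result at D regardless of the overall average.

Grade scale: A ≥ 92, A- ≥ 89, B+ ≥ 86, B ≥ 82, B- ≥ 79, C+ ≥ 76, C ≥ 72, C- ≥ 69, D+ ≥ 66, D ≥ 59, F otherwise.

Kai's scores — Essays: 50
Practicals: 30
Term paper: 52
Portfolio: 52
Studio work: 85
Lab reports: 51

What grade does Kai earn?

F

Lab reports (51) ≤ Studio work (85), so Studio work stays at 85.
Practicals score 30 < 50: minimum not met.
Weighted total:
  Essays 50 × 0.41 = 20.5
  Practicals 30 × 0.09 = 2.7
  Term paper 52 × 0.06 = 3.12
  Portfolio 52 × 0.07 = 3.64
  Studio work 85 × 0.15 = 12.75
  Lab reports 51 × 0.22 = 11.22
Sum = 53.93
53.93 would be F; cap at D applies → F.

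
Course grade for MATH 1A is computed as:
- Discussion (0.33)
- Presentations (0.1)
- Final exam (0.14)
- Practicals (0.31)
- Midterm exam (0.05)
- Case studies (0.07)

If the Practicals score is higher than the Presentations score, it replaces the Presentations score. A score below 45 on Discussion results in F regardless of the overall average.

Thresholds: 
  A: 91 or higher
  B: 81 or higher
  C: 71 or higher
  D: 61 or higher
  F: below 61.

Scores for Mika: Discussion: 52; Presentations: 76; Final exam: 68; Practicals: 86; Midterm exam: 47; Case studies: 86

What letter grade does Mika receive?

D

Practicals (86) > Presentations (76), so Presentations counts as 86.
Discussion score 52 ≥ 45: minimum met.
Weighted total:
  Discussion 52 × 0.33 = 17.16
  Presentations 86 × 0.1 = 8.6
  Final exam 68 × 0.14 = 9.52
  Practicals 86 × 0.31 = 26.66
  Midterm exam 47 × 0.05 = 2.35
  Case studies 86 × 0.07 = 6.02
Sum = 70.31
70.31 is ≥ 61 and < 71 → D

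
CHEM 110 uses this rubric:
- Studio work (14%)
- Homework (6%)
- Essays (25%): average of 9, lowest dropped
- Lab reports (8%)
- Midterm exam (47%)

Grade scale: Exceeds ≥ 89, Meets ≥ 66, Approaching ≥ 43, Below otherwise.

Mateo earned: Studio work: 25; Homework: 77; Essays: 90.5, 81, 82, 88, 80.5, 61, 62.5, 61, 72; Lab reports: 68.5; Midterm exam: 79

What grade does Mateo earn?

Essays: drop 61 → average of remaining 8 = 617.5/8 = 77.1875
Weighted total:
  Studio work 25 × 0.14 = 3.5
  Homework 77 × 0.06 = 4.62
  Essays 77.1875 × 0.25 = 19.296875
  Lab reports 68.5 × 0.08 = 5.48
  Midterm exam 79 × 0.47 = 37.13
Sum = 70.026875
70.026875 is ≥ 66 and < 89 → Meets

Meets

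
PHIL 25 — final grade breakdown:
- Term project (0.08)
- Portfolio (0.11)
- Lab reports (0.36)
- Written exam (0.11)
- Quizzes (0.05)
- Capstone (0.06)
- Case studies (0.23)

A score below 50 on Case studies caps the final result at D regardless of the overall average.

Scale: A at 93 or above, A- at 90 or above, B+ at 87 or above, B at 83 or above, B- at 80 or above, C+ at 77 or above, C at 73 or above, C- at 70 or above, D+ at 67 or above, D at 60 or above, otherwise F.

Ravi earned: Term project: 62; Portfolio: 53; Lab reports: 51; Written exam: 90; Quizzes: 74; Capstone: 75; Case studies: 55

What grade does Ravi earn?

Case studies score 55 ≥ 50: minimum met.
Weighted total:
  Term project 62 × 0.08 = 4.96
  Portfolio 53 × 0.11 = 5.83
  Lab reports 51 × 0.36 = 18.36
  Written exam 90 × 0.11 = 9.9
  Quizzes 74 × 0.05 = 3.7
  Capstone 75 × 0.06 = 4.5
  Case studies 55 × 0.23 = 12.65
Sum = 59.9
59.9 < 60 → F

F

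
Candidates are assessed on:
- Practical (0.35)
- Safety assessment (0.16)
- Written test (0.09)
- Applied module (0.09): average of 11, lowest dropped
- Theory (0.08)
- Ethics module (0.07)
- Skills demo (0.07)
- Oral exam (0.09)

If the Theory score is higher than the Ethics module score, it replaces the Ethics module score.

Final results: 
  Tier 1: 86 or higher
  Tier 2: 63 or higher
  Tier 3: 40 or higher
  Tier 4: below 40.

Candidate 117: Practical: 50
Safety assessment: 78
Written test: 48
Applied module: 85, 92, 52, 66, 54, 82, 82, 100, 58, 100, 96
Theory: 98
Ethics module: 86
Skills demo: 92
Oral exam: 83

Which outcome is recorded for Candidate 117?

Tier 2

Applied module: drop 52 → average of remaining 10 = 815/10 = 81.5
Theory (98) > Ethics module (86), so Ethics module counts as 98.
Weighted total:
  Practical 50 × 0.35 = 17.5
  Safety assessment 78 × 0.16 = 12.48
  Written test 48 × 0.09 = 4.32
  Applied module 81.5 × 0.09 = 7.335
  Theory 98 × 0.08 = 7.84
  Ethics module 98 × 0.07 = 6.86
  Skills demo 92 × 0.07 = 6.44
  Oral exam 83 × 0.09 = 7.47
Sum = 70.245
70.245 is ≥ 63 and < 86 → Tier 2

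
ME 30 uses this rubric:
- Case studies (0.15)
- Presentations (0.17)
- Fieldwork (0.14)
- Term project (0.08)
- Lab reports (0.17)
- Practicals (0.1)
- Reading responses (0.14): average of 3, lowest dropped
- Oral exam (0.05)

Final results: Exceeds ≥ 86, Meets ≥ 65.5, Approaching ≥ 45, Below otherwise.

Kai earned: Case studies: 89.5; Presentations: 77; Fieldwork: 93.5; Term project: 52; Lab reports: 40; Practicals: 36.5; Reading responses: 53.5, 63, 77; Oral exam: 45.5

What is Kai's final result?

Meets

Reading responses: drop 53.5 → average of remaining 2 = 140/2 = 70
Weighted total:
  Case studies 89.5 × 0.15 = 13.425
  Presentations 77 × 0.17 = 13.09
  Fieldwork 93.5 × 0.14 = 13.09
  Term project 52 × 0.08 = 4.16
  Lab reports 40 × 0.17 = 6.8
  Practicals 36.5 × 0.1 = 3.65
  Reading responses 70 × 0.14 = 9.8
  Oral exam 45.5 × 0.05 = 2.275
Sum = 66.29
66.29 is ≥ 65.5 and < 86 → Meets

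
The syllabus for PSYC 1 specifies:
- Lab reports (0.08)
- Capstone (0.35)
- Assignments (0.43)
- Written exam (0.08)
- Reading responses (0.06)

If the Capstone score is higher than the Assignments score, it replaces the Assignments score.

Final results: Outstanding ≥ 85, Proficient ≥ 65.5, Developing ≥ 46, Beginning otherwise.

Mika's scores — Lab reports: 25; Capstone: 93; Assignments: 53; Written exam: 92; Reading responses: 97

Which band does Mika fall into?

Outstanding

Capstone (93) > Assignments (53), so Assignments counts as 93.
Weighted total:
  Lab reports 25 × 0.08 = 2
  Capstone 93 × 0.35 = 32.55
  Assignments 93 × 0.43 = 39.99
  Written exam 92 × 0.08 = 7.36
  Reading responses 97 × 0.06 = 5.82
Sum = 87.72
87.72 ≥ 85 → Outstanding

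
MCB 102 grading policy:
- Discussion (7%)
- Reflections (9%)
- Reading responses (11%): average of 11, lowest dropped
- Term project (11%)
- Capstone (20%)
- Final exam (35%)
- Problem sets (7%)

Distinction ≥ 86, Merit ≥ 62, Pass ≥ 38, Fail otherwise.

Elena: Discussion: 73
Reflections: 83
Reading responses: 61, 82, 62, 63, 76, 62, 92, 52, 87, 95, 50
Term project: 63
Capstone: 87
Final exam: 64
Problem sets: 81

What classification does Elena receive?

Reading responses: drop 50 → average of remaining 10 = 732/10 = 73.2
Weighted total:
  Discussion 73 × 0.07 = 5.11
  Reflections 83 × 0.09 = 7.47
  Reading responses 73.2 × 0.11 = 8.052
  Term project 63 × 0.11 = 6.93
  Capstone 87 × 0.2 = 17.4
  Final exam 64 × 0.35 = 22.4
  Problem sets 81 × 0.07 = 5.67
Sum = 73.032
73.032 is ≥ 62 and < 86 → Merit

Merit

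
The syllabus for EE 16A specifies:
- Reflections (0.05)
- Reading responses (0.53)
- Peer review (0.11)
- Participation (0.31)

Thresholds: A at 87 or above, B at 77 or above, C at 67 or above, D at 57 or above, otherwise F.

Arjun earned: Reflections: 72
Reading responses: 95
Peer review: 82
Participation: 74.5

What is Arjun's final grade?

B

Weighted total:
  Reflections 72 × 0.05 = 3.6
  Reading responses 95 × 0.53 = 50.35
  Peer review 82 × 0.11 = 9.02
  Participation 74.5 × 0.31 = 23.095
Sum = 86.065
86.065 is ≥ 77 and < 87 → B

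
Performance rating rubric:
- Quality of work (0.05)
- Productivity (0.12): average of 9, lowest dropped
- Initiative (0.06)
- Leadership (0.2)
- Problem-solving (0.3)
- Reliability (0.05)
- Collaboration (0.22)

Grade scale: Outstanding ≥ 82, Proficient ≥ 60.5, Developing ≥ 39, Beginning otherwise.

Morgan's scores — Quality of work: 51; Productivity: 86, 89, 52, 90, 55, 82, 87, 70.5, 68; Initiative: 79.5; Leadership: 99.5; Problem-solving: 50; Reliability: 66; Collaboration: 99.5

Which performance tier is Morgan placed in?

Proficient

Productivity: drop 52 → average of remaining 8 = 627.5/8 = 78.4375
Weighted total:
  Quality of work 51 × 0.05 = 2.55
  Productivity 78.4375 × 0.12 = 9.4125
  Initiative 79.5 × 0.06 = 4.77
  Leadership 99.5 × 0.2 = 19.9
  Problem-solving 50 × 0.3 = 15
  Reliability 66 × 0.05 = 3.3
  Collaboration 99.5 × 0.22 = 21.89
Sum = 76.8225
76.8225 is ≥ 60.5 and < 82 → Proficient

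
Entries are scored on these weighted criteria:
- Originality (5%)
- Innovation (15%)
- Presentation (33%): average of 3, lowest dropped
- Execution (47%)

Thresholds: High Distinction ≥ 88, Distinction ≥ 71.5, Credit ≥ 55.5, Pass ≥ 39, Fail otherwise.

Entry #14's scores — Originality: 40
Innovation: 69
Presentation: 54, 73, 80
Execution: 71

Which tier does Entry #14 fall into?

Presentation: drop 54 → average of remaining 2 = 153/2 = 76.5
Weighted total:
  Originality 40 × 0.05 = 2
  Innovation 69 × 0.15 = 10.35
  Presentation 76.5 × 0.33 = 25.245
  Execution 71 × 0.47 = 33.37
Sum = 70.965
70.965 is ≥ 55.5 and < 71.5 → Credit

Credit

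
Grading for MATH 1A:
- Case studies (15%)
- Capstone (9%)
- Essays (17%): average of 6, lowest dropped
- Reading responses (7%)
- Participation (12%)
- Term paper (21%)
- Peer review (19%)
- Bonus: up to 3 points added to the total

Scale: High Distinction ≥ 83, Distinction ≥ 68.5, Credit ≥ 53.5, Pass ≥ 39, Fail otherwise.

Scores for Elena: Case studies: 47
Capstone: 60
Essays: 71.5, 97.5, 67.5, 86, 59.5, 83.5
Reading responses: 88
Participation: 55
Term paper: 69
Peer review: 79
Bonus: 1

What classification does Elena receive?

Distinction

Essays: drop 59.5 → average of remaining 5 = 406/5 = 81.2
Weighted total:
  Case studies 47 × 0.15 = 7.05
  Capstone 60 × 0.09 = 5.4
  Essays 81.2 × 0.17 = 13.804
  Reading responses 88 × 0.07 = 6.16
  Participation 55 × 0.12 = 6.6
  Term paper 69 × 0.21 = 14.49
  Peer review 79 × 0.19 = 15.01
Sum = 68.514
Bonus: 68.514 + 1 = 69.514
69.514 is ≥ 68.5 and < 83 → Distinction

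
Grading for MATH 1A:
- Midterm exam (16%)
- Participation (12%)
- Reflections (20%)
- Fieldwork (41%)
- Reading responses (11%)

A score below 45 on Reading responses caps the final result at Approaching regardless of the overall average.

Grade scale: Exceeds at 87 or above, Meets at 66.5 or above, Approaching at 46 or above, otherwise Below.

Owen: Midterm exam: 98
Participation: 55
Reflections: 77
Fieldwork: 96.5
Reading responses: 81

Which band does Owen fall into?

Reading responses score 81 ≥ 45: minimum met.
Weighted total:
  Midterm exam 98 × 0.16 = 15.68
  Participation 55 × 0.12 = 6.6
  Reflections 77 × 0.2 = 15.4
  Fieldwork 96.5 × 0.41 = 39.565
  Reading responses 81 × 0.11 = 8.91
Sum = 86.155
86.155 is ≥ 66.5 and < 87 → Meets

Meets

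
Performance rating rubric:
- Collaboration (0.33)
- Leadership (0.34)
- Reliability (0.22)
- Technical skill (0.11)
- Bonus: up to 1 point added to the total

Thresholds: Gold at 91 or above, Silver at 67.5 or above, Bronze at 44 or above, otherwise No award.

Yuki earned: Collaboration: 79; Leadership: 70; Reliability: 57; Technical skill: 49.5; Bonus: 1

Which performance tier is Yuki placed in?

Silver

Weighted total:
  Collaboration 79 × 0.33 = 26.07
  Leadership 70 × 0.34 = 23.8
  Reliability 57 × 0.22 = 12.54
  Technical skill 49.5 × 0.11 = 5.445
Sum = 67.855
Bonus: 67.855 + 1 = 68.855
68.855 is ≥ 67.5 and < 91 → Silver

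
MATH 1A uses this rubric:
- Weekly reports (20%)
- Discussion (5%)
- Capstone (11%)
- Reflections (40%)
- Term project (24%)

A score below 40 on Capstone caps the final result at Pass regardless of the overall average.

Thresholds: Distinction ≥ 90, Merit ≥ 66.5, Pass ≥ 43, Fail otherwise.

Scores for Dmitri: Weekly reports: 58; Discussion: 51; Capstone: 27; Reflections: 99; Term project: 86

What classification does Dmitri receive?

Capstone score 27 < 40: minimum not met.
Weighted total:
  Weekly reports 58 × 0.2 = 11.6
  Discussion 51 × 0.05 = 2.55
  Capstone 27 × 0.11 = 2.97
  Reflections 99 × 0.4 = 39.6
  Term project 86 × 0.24 = 20.64
Sum = 77.36
77.36 would be Merit; cap at Pass applies → Pass.

Pass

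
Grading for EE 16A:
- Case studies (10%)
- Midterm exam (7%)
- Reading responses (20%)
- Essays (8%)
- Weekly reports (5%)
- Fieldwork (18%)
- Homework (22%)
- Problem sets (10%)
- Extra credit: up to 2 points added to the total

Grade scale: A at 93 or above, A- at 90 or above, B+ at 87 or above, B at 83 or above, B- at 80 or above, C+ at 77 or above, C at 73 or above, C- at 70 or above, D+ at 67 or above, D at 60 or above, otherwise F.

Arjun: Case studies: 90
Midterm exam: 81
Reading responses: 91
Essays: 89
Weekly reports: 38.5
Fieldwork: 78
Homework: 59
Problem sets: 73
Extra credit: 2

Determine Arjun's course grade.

C+

Weighted total:
  Case studies 90 × 0.1 = 9
  Midterm exam 81 × 0.07 = 5.67
  Reading responses 91 × 0.2 = 18.2
  Essays 89 × 0.08 = 7.12
  Weekly reports 38.5 × 0.05 = 1.925
  Fieldwork 78 × 0.18 = 14.04
  Homework 59 × 0.22 = 12.98
  Problem sets 73 × 0.1 = 7.3
Sum = 76.235
Extra credit: 76.235 + 2 = 78.235
78.235 is ≥ 77 and < 80 → C+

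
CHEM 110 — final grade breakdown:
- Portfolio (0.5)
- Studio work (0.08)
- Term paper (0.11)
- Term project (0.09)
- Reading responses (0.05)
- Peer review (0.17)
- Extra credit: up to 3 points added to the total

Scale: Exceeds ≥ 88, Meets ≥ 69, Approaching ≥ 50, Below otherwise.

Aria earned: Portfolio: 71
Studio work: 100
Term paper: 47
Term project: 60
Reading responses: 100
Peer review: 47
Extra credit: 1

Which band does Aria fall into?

Weighted total:
  Portfolio 71 × 0.5 = 35.5
  Studio work 100 × 0.08 = 8
  Term paper 47 × 0.11 = 5.17
  Term project 60 × 0.09 = 5.4
  Reading responses 100 × 0.05 = 5
  Peer review 47 × 0.17 = 7.99
Sum = 67.06
Extra credit: 67.06 + 1 = 68.06
68.06 is ≥ 50 and < 69 → Approaching

Approaching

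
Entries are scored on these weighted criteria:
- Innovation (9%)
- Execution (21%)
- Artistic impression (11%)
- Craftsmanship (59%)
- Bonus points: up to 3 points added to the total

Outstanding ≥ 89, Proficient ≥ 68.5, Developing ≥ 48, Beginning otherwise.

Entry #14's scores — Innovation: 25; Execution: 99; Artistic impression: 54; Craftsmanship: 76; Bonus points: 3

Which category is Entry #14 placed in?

Weighted total:
  Innovation 25 × 0.09 = 2.25
  Execution 99 × 0.21 = 20.79
  Artistic impression 54 × 0.11 = 5.94
  Craftsmanship 76 × 0.59 = 44.84
Sum = 73.82
Bonus points: 73.82 + 3 = 76.82
76.82 is ≥ 68.5 and < 89 → Proficient

Proficient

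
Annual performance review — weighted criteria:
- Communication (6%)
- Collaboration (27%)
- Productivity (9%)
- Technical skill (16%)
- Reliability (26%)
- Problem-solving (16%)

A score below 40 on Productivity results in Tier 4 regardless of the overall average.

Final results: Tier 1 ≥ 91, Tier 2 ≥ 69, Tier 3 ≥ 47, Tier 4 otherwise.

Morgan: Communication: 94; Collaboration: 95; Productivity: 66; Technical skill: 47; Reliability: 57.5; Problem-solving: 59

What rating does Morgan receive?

Tier 2

Productivity score 66 ≥ 40: minimum met.
Weighted total:
  Communication 94 × 0.06 = 5.64
  Collaboration 95 × 0.27 = 25.65
  Productivity 66 × 0.09 = 5.94
  Technical skill 47 × 0.16 = 7.52
  Reliability 57.5 × 0.26 = 14.95
  Problem-solving 59 × 0.16 = 9.44
Sum = 69.14
69.14 is ≥ 69 and < 91 → Tier 2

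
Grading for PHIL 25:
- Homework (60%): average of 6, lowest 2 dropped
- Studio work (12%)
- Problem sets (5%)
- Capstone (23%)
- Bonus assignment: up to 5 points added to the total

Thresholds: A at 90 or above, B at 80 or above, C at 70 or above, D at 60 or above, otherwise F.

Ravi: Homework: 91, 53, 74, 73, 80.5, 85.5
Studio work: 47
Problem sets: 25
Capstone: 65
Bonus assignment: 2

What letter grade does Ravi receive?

Homework: drop 53, 73 → average of remaining 4 = 331/4 = 82.75
Weighted total:
  Homework 82.75 × 0.6 = 49.65
  Studio work 47 × 0.12 = 5.64
  Problem sets 25 × 0.05 = 1.25
  Capstone 65 × 0.23 = 14.95
Sum = 71.49
Bonus assignment: 71.49 + 2 = 73.49
73.49 is ≥ 70 and < 80 → C

C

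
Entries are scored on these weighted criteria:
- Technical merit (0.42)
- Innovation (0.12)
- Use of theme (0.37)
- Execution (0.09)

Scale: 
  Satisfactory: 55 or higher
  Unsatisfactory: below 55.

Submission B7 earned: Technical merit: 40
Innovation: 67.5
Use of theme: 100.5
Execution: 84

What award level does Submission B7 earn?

Weighted total:
  Technical merit 40 × 0.42 = 16.8
  Innovation 67.5 × 0.12 = 8.1
  Use of theme 100.5 × 0.37 = 37.185
  Execution 84 × 0.09 = 7.56
Sum = 69.645
69.645 ≥ 55 → Satisfactory

Satisfactory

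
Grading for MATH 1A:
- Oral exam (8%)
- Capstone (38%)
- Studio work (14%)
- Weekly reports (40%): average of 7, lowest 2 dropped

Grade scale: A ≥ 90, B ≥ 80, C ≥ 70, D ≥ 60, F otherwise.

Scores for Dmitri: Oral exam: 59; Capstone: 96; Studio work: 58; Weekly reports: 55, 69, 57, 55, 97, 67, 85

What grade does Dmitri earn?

C

Weekly reports: drop 55, 55 → average of remaining 5 = 375/5 = 75
Weighted total:
  Oral exam 59 × 0.08 = 4.72
  Capstone 96 × 0.38 = 36.48
  Studio work 58 × 0.14 = 8.12
  Weekly reports 75 × 0.4 = 30
Sum = 79.32
79.32 is ≥ 70 and < 80 → C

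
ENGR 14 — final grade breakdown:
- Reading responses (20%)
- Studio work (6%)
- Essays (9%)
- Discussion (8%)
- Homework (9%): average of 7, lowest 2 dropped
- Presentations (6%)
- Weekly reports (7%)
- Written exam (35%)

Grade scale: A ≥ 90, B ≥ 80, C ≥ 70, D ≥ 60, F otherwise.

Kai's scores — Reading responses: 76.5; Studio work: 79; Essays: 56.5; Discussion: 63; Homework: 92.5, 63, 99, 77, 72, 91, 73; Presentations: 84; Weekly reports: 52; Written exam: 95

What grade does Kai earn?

Homework: drop 63, 72 → average of remaining 5 = 432.5/5 = 86.5
Weighted total:
  Reading responses 76.5 × 0.2 = 15.3
  Studio work 79 × 0.06 = 4.74
  Essays 56.5 × 0.09 = 5.085
  Discussion 63 × 0.08 = 5.04
  Homework 86.5 × 0.09 = 7.785
  Presentations 84 × 0.06 = 5.04
  Weekly reports 52 × 0.07 = 3.64
  Written exam 95 × 0.35 = 33.25
Sum = 79.88
79.88 is ≥ 70 and < 80 → C

C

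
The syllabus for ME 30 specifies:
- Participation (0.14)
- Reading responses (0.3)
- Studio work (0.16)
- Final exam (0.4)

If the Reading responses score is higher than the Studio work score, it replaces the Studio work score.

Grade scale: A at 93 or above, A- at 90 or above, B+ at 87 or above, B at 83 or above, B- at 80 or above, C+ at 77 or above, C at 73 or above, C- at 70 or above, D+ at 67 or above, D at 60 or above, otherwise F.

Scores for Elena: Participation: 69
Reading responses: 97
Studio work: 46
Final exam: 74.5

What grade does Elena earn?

Reading responses (97) > Studio work (46), so Studio work counts as 97.
Weighted total:
  Participation 69 × 0.14 = 9.66
  Reading responses 97 × 0.3 = 29.1
  Studio work 97 × 0.16 = 15.52
  Final exam 74.5 × 0.4 = 29.8
Sum = 84.08
84.08 is ≥ 83 and < 87 → B

B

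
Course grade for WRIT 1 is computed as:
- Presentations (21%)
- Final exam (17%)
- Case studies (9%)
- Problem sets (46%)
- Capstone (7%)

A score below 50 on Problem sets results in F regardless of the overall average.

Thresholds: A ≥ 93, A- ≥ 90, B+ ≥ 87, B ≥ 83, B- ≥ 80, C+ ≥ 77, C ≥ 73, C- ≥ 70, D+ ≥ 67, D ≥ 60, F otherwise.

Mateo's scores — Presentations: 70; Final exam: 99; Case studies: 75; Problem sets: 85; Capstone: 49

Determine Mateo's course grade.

B-

Problem sets score 85 ≥ 50: minimum met.
Weighted total:
  Presentations 70 × 0.21 = 14.7
  Final exam 99 × 0.17 = 16.83
  Case studies 75 × 0.09 = 6.75
  Problem sets 85 × 0.46 = 39.1
  Capstone 49 × 0.07 = 3.43
Sum = 80.81
80.81 is ≥ 80 and < 83 → B-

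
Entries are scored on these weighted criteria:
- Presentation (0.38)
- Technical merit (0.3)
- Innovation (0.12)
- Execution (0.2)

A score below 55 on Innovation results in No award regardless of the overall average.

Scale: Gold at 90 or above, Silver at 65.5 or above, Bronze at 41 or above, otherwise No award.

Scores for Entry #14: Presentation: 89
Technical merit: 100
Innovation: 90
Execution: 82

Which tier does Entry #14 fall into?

Innovation score 90 ≥ 55: minimum met.
Weighted total:
  Presentation 89 × 0.38 = 33.82
  Technical merit 100 × 0.3 = 30
  Innovation 90 × 0.12 = 10.8
  Execution 82 × 0.2 = 16.4
Sum = 91.02
91.02 ≥ 90 → Gold

Gold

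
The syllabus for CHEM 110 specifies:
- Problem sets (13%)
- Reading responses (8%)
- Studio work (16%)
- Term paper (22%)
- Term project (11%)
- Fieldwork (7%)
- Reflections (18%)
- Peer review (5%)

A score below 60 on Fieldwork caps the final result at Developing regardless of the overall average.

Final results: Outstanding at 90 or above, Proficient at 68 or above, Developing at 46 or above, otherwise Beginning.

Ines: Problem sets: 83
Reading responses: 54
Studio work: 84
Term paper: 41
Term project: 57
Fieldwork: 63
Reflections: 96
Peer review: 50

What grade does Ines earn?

Fieldwork score 63 ≥ 60: minimum met.
Weighted total:
  Problem sets 83 × 0.13 = 10.79
  Reading responses 54 × 0.08 = 4.32
  Studio work 84 × 0.16 = 13.44
  Term paper 41 × 0.22 = 9.02
  Term project 57 × 0.11 = 6.27
  Fieldwork 63 × 0.07 = 4.41
  Reflections 96 × 0.18 = 17.28
  Peer review 50 × 0.05 = 2.5
Sum = 68.03
68.03 is ≥ 68 and < 90 → Proficient

Proficient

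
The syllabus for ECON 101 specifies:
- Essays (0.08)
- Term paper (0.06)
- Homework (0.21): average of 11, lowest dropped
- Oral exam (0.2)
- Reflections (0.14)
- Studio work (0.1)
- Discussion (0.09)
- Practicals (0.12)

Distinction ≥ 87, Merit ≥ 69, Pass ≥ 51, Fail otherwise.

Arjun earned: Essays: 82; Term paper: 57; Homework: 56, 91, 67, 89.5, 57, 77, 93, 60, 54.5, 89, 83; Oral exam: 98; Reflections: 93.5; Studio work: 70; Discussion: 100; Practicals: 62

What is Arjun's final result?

Homework: drop 54.5 → average of remaining 10 = 762.5/10 = 76.25
Weighted total:
  Essays 82 × 0.08 = 6.56
  Term paper 57 × 0.06 = 3.42
  Homework 76.25 × 0.21 = 16.0125
  Oral exam 98 × 0.2 = 19.6
  Reflections 93.5 × 0.14 = 13.09
  Studio work 70 × 0.1 = 7
  Discussion 100 × 0.09 = 9
  Practicals 62 × 0.12 = 7.44
Sum = 82.1225
82.1225 is ≥ 69 and < 87 → Merit

Merit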